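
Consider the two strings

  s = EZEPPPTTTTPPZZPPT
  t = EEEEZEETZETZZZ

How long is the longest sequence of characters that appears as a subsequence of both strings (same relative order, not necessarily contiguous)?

7

Taking E [1,4]; then Z [2,5]; then E [3,7]; then T [7,8]; then T [8,11]; then Z [13,13]; then Z [14,14] gives a common subsequence of length 7, and the DP table's final entry dp[17][14] is also 7, so no common subsequence is longer.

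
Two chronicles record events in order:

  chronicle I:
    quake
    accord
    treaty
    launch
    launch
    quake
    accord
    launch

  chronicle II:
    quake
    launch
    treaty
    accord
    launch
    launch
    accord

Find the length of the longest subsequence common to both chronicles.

Match quake (chronicle I #1, chronicle II #1) → accord (chronicle I #2, chronicle II #4) → launch (chronicle I #4, chronicle II #5) → launch (chronicle I #5, chronicle II #6) → accord (chronicle I #7, chronicle II #7) — 5 events in the same relative order in both. Since dp[8][7] = 5, nothing longer is possible.

5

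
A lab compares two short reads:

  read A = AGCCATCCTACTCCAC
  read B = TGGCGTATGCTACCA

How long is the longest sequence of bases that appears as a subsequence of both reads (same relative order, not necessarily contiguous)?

One common subsequence of length 10: G [2,3], C [3,4], A [5,7], T [6,8], C [8,10], T [9,11], A [10,12], C [13,13], C [14,14], A [15,15]. The LCS DP gives dp[16][15] = 10, so this is optimal.

10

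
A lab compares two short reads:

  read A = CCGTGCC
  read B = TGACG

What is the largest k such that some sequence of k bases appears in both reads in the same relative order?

3

Let dp[i][j] be the LCS length of the first i bases of read A and the first j bases of read B. dp[i][j] = dp[i-1][j-1]+1 when the i-th and j-th bases match, else max(dp[i-1][j], dp[i][j-1]).
    ·  T  G  A  C  G
 ·  0  0  0  0  0  0
 C  0  0  0  0  1  1
 C  0  0  0  0  1  1
 G  0  0  1  1  1  2
 T  0  1  1  1  1  2
 G  0  1  2  2  2  2
 C  0  1  2  2  3  3
 C  0  1  2  2  3  3
dp[7][5] = 3. One LCS (by backtracking along matches): TGC.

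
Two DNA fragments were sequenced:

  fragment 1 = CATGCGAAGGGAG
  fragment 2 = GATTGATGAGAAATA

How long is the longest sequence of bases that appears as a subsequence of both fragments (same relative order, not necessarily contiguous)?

7

One common subsequence of length 7: A [2,6], then T [3,7], then G [4,8], then G [6,10], then A [7,12], then A [8,13], then A [12,15]. dp[13][15] = 7 confirms this is the maximum.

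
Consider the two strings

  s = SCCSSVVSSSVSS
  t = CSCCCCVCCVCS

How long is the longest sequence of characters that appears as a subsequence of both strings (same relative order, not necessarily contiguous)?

6

Match S [1,2], then C [2,5], then C [3,6], then V [6,7], then V [7,10], then S [13,12] — 6 characters in the same relative order in both. The LCS DP gives dp[13][12] = 6, so this is optimal.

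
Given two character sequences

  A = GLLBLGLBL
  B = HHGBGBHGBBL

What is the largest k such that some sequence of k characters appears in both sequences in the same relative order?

Let dp[i][j] be the LCS length of the first i characters of A and the first j characters of B. dp[i][j] = dp[i-1][j-1]+1 when the i-th and j-th characters match, else max(dp[i-1][j], dp[i][j-1]).
    ·  H  H  G  B  G  B  H  G  B  B  L
 ·  0  0  0  0  0  0  0  0  0  0  0  0
 G  0  0  0  1  1  1  1  1  1  1  1  1
 L  0  0  0  1  1  1  1  1  1  1  1  2
 L  0  0  0  1  1  1  1  1  1  1  1  2
 B  0  0  0  1  2  2  2  2  2  2  2  2
 L  0  0  0  1  2  2  2  2  2  2  2  3
 G  0  0  0  1  2  3  3  3  3  3  3  3
 L  0  0  0  1  2  3  3  3  3  3  3  4
 B  0  0  0  1  2  3  4  4  4  4  4  4
 L  0  0  0  1  2  3  4  4  4  4  4  5
dp[9][11] = 5. One LCS (by backtracking along matches): GBGBL.

5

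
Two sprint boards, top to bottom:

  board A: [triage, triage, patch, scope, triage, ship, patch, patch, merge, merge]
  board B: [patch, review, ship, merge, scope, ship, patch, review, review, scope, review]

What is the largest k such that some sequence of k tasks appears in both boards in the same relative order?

Pick patch at board A[3]=board B[1], then scope at board A[4]=board B[5], then ship at board A[6]=board B[6], then patch at board A[7]=board B[7]; all 4 tasks appear in both, in order. dp[10][11] = 4 confirms this is the maximum.

4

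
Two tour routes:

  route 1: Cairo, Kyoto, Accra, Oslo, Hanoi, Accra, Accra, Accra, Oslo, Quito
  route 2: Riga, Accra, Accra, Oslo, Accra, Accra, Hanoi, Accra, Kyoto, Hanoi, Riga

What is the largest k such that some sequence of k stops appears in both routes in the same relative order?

Pick Accra [3,3], Oslo [4,4], Accra [6,5], Accra [7,6], Accra [8,8]; all 5 stops appear in both, in order. The LCS DP gives dp[10][11] = 5, so this is optimal.

5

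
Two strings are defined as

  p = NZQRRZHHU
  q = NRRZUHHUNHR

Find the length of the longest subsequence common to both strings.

Pick N [1,1]; then R [4,2]; then R [5,3]; then Z [6,4]; then H [7,6]; then H [8,7]; then U [9,8]; all 7 characters appear in both, in order. The LCS DP gives dp[9][11] = 7, so this is optimal.

7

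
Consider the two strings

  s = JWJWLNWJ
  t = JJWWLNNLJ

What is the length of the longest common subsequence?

Taking J (s #1, t #2) → W (s #2, t #3) → W (s #4, t #4) → L (s #5, t #5) → N (s #6, t #7) → J (s #8, t #9) gives a common subsequence of length 6. dp[8][9] = 6 confirms this is the maximum.

6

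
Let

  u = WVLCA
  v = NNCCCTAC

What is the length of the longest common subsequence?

Pick C at u[4]=v[5], A at u[5]=v[7]; all 2 characters appear in both, in order. The LCS DP gives dp[5][8] = 2, so this is optimal.

2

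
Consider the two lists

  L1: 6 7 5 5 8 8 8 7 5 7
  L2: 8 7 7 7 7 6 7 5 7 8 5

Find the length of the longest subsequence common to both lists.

Let dp[i][j] be the LCS length of the first i values of L1 and the first j values of L2. dp[i][j] = dp[i-1][j-1]+1 when the i-th and j-th values match, else max(dp[i-1][j], dp[i][j-1]).
    ·  8  7  7  7  7  6  7  5  7  8  5
 ·  0  0  0  0  0  0  0  0  0  0  0  0
 6  0  0  0  0  0  0  1  1  1  1  1  1
 7  0  0  1  1  1  1  1  2  2  2  2  2
 5  0  0  1  1  1  1  1  2  3  3  3  3
 5  0  0  1  1  1  1  1  2  3  3  3  4
 8  0  1  1  1  1  1  1  2  3  3  4  4
 8  0  1  1  1  1  1  1  2  3  3  4  4
 8  0  1  1  1  1  1  1  2  3  3  4  4
 7  0  1  2  2  2  2  2  2  3  4  4  4
 5  0  1  2  2  2  2  2  2  3  4  4  5
 7  0  1  2  3  3  3  3  3  3  4  4  5
dp[10][11] = 5. One LCS (by backtracking along matches): 6, 7, 5, 8, 5.

5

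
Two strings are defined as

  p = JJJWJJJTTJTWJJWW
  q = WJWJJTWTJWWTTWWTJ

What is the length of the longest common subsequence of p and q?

10

One common subsequence of length 10: J [3,2], W [4,3], J [6,4], J [7,5], T [8,6], T [9,8], J [10,9], T [11,13], W [12,15], J [14,17], and the DP table's final entry dp[16][17] is also 10, so no common subsequence is longer.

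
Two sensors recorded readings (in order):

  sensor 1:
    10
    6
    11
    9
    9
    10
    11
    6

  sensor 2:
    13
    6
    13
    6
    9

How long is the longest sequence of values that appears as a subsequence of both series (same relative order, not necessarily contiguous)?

Pick 6 (sensor 1 #2, sensor 2 #4) → 9 (sensor 1 #5, sensor 2 #5); all 2 values appear in both, in order. The LCS DP gives dp[8][5] = 2, so this is optimal.

2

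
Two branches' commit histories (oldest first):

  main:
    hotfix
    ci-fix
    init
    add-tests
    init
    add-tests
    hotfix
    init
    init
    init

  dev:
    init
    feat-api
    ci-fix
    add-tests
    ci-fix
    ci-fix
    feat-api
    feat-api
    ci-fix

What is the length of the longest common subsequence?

2

Pick ci-fix [2,3]; then add-tests [4,4]; all 2 commits appear in both, in order. Since dp[10][9] = 2, nothing longer is possible.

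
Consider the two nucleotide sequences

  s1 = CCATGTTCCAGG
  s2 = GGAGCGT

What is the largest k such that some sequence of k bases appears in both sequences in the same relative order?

4

Let dp[i][j] be the LCS length of the first i bases of s1 and the first j bases of s2. dp[i][j] = dp[i-1][j-1]+1 when the i-th and j-th bases match, else max(dp[i-1][j], dp[i][j-1]).
    ·  G  G  A  G  C  G  T
 ·  0  0  0  0  0  0  0  0
 C  0  0  0  0  0  1  1  1
 C  0  0  0  0  0  1  1  1
 A  0  0  0  1  1  1  1  1
 T  0  0  0  1  1  1  1  2
 G  0  1  1  1  2  2  2  2
 T  0  1  1  1  2  2  2  3
 T  0  1  1  1  2  2  2  3
 C  0  1  1  1  2  3  3  3
 C  0  1  1  1  2  3  3  3
 A  0  1  1  2  2  3  3  3
 G  0  1  2  2  3  3  4  4
 G  0  1  2  2  3  3  4  4
dp[12][7] = 4. One LCS (by backtracking along matches): AGCG.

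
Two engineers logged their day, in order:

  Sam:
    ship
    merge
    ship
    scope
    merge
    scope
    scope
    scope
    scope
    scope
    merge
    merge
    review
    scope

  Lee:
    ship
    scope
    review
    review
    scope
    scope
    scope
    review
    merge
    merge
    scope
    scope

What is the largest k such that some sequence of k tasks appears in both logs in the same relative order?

8

Pick ship [3,1], scope [4,2], scope [6,5], scope [7,6], scope [8,7], merge [11,9], merge [12,10], scope [14,12]; all 8 tasks appear in both, in order. The LCS DP gives dp[14][12] = 8, so this is optimal.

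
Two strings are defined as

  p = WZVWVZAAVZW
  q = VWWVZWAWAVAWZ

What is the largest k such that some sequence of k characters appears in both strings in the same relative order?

Match W (p #1, q #2); then W (p #4, q #3); then V (p #5, q #4); then Z (p #6, q #5); then A (p #7, q #7); then A (p #8, q #9); then V (p #9, q #10); then Z (p #10, q #13) — 8 characters in the same relative order in both. The LCS DP gives dp[11][13] = 8, so this is optimal.

8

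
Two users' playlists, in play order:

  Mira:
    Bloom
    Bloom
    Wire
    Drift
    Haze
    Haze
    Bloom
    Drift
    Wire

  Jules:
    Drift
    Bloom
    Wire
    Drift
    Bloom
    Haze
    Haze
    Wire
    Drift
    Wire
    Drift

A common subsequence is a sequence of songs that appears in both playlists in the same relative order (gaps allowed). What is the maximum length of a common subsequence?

7

One common subsequence of length 7: Bloom [2,2] → Wire [3,3] → Drift [4,4] → Haze [5,6] → Haze [6,7] → Drift [8,9] → Wire [9,10]. The LCS DP gives dp[9][11] = 7, so this is optimal.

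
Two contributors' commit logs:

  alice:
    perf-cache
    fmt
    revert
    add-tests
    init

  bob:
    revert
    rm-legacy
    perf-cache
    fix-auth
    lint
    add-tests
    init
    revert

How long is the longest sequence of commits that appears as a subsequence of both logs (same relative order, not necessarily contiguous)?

3

Taking perf-cache (alice #1, bob #3), then add-tests (alice #4, bob #6), then init (alice #5, bob #7) gives a common subsequence of length 3, and the DP table's final entry dp[5][8] is also 3, so no common subsequence is longer.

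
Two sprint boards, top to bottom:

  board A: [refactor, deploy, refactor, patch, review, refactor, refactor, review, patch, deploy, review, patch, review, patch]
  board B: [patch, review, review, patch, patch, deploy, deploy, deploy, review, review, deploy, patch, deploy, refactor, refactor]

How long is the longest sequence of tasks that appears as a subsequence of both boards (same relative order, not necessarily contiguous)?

8

Pick patch at board A[4]=board B[1], then review at board A[5]=board B[2], then review at board A[8]=board B[3], then patch at board A[9]=board B[5], then deploy at board A[10]=board B[8], then review at board A[11]=board B[9], then review at board A[13]=board B[10], then patch at board A[14]=board B[12]; all 8 tasks appear in both, in order. The LCS DP gives dp[14][15] = 8, so this is optimal.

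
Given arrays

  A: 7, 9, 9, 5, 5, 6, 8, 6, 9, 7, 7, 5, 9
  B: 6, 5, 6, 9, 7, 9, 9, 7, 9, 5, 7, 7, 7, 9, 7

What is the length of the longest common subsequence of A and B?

Match 7 (A #1, B #5), 9 (A #2, B #7), 9 (A #3, B #9), 5 (A #4, B #10), 7 (A #10, B #12), 7 (A #11, B #13), 9 (A #13, B #14) — 7 values in the same relative order in both. dp[13][15] = 7 confirms this is the maximum.

7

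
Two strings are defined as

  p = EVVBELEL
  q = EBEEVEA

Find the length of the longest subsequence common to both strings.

One common subsequence of length 4: E at p[1]=q[1], then B at p[4]=q[2], then E at p[5]=q[4], then E at p[7]=q[6]. The LCS DP gives dp[8][7] = 4, so this is optimal.

4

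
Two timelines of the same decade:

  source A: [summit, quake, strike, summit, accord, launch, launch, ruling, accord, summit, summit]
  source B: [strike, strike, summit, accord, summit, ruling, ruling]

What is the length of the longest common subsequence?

Pick strike at source A[3]=source B[2]; then summit at source A[4]=source B[3]; then accord at source A[5]=source B[4]; then ruling at source A[8]=source B[7]; all 4 events appear in both, in order. dp[11][7] = 4 confirms this is the maximum.

4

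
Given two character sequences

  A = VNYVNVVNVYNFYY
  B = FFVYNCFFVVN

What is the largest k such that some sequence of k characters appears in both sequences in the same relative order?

6

Taking V (A #1, B #3), Y (A #3, B #4), N (A #5, B #5), V (A #7, B #9), V (A #9, B #10), N (A #11, B #11) gives a common subsequence of length 6. The LCS DP gives dp[14][11] = 6, so this is optimal.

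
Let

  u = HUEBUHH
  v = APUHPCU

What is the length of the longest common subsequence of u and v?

Match H (u #1, v #4), then U (u #5, v #7) — 2 characters in the same relative order in both. The LCS DP gives dp[7][7] = 2, so this is optimal.

2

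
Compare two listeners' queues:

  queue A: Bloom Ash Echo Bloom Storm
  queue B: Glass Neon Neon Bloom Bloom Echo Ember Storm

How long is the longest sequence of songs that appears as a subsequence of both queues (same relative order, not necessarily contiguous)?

Pick Bloom [1,5] → Echo [3,6] → Storm [5,8]; all 3 songs appear in both, in order. dp[5][8] = 3 confirms this is the maximum.

3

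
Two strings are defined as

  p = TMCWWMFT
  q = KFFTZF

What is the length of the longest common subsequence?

Let dp[i][j] be the LCS length of the first i characters of p and the first j characters of q. dp[i][j] = dp[i-1][j-1]+1 when the i-th and j-th characters match, else max(dp[i-1][j], dp[i][j-1]).
    ·  K  F  F  T  Z  F
 ·  0  0  0  0  0  0  0
 T  0  0  0  0  1  1  1
 M  0  0  0  0  1  1  1
 C  0  0  0  0  1  1  1
 W  0  0  0  0  1  1  1
 W  0  0  0  0  1  1  1
 M  0  0  0  0  1  1  1
 F  0  0  1  1  1  1  2
 T  0  0  1  1  2  2  2
dp[8][6] = 2. One LCS (by backtracking along matches): TF.

2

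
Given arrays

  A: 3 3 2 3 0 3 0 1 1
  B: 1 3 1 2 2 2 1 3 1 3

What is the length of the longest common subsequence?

Let dp[i][j] be the LCS length of the first i values of A and the first j values of B. dp[i][j] = dp[i-1][j-1]+1 when the i-th and j-th values match, else max(dp[i-1][j], dp[i][j-1]).
    ·  1  3  1  2  2  2  1  3  1  3
 ·  0  0  0  0  0  0  0  0  0  0  0
 3  0  0  1  1  1  1  1  1  1  1  1
 3  0  0  1  1  1  1  1  1  2  2  2
 2  0  0  1  1  2  2  2  2  2  2  2
 3  0  0  1  1  2  2  2  2  3  3  3
 0  0  0  1  1  2  2  2  2  3  3  3
 3  0  0  1  1  2  2  2  2  3  3  4
 0  0  0  1  1  2  2  2  2  3  3  4
 1  0  1  1  2  2  2  2  3  3  4  4
 1  0  1  1  2  2  2  2  3  3  4  4
dp[9][10] = 4. One LCS (by backtracking along matches): 3, 2, 3, 3.

4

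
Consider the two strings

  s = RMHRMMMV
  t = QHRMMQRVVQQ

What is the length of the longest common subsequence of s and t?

5

Taking H [3,2], R [4,3], M [5,4], M [6,5], V [8,9] gives a common subsequence of length 5, and the DP table's final entry dp[8][11] is also 5, so no common subsequence is longer.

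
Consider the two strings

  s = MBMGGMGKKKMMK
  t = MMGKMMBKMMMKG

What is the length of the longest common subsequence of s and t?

8

Match M at s[1]=t[1], M at s[3]=t[2], G at s[4]=t[3], M at s[6]=t[6], K at s[8]=t[8], M at s[11]=t[10], M at s[12]=t[11], K at s[13]=t[12] — 8 characters in the same relative order in both. The LCS DP gives dp[13][13] = 8, so this is optimal.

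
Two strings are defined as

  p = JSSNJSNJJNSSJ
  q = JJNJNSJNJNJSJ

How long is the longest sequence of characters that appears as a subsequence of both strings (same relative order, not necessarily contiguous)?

9

One common subsequence of length 9: J (p #1, q #2), then N (p #4, q #3), then J (p #5, q #4), then S (p #6, q #6), then N (p #7, q #8), then J (p #8, q #9), then J (p #9, q #11), then S (p #12, q #12), then J (p #13, q #13). Since dp[13][13] = 9, nothing longer is possible.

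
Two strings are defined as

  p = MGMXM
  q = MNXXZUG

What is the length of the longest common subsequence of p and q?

2

Taking M (p #1, q #1); then G (p #2, q #7) gives a common subsequence of length 2. Since dp[5][7] = 2, nothing longer is possible.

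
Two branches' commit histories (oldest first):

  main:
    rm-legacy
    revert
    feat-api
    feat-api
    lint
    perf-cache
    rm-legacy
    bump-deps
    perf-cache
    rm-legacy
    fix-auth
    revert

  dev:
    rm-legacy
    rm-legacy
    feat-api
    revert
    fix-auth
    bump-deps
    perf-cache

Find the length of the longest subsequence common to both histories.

4

Taking rm-legacy (main #1, dev #2), then revert (main #2, dev #4), then bump-deps (main #8, dev #6), then perf-cache (main #9, dev #7) gives a common subsequence of length 4. dp[12][7] = 4 confirms this is the maximum.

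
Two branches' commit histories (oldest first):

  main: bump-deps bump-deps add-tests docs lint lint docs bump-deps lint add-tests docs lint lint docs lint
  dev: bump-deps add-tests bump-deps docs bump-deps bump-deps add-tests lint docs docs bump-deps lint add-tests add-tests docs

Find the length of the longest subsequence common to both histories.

One common subsequence of length 9: bump-deps [1,5], bump-deps [2,6], add-tests [3,7], docs [4,9], docs [7,10], bump-deps [8,11], lint [9,12], add-tests [10,14], docs [14,15]. dp[15][15] = 9 confirms this is the maximum.

9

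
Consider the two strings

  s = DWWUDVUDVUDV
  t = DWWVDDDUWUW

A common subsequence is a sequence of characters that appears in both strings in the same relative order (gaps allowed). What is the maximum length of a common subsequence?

Let dp[i][j] be the LCS length of the first i characters of s and the first j characters of t. dp[i][j] = dp[i-1][j-1]+1 when the i-th and j-th characters match, else max(dp[i-1][j], dp[i][j-1]).
    ·  D  W  W  V  D  D  D  U  W  U  W
 ·  0  0  0  0  0  0  0  0  0  0  0  0
 D  0  1  1  1  1  1  1  1  1  1  1  1
 W  0  1  2  2  2  2  2  2  2  2  2  2
 W  0  1  2  3  3  3  3  3  3  3  3  3
 U  0  1  2  3  3  3  3  3  4  4  4  4
 D  0  1  2  3  3  4  4  4  4  4  4  4
 V  0  1  2  3  4  4  4  4  4  4  4  4
 U  0  1  2  3  4  4  4  4  5  5  5  5
 D  0  1  2  3  4  5  5  5  5  5  5  5
 V  0  1  2  3  4  5  5  5  5  5  5  5
 U  0  1  2  3  4  5  5  5  6  6  6  6
 D  0  1  2  3  4  5  6  6  6  6  6  6
 V  0  1  2  3  4  5  6  6  6  6  6  6
dp[12][11] = 6. One LCS (by backtracking along matches): DWWDUU.

6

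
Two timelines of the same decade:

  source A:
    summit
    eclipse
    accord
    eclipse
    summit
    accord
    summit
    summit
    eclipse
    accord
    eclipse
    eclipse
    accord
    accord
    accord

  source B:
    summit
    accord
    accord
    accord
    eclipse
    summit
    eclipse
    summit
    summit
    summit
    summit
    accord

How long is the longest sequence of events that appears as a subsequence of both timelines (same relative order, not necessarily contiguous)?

7

Taking summit at source A[1]=source B[1], then eclipse at source A[2]=source B[5], then eclipse at source A[4]=source B[7], then summit at source A[5]=source B[9], then summit at source A[7]=source B[10], then summit at source A[8]=source B[11], then accord at source A[15]=source B[12] gives a common subsequence of length 7, and the DP table's final entry dp[15][12] is also 7, so no common subsequence is longer.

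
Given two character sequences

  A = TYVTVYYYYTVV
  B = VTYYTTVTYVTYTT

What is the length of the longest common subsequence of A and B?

Match T (A #1, B #2) → Y (A #2, B #4) → V (A #3, B #7) → T (A #4, B #8) → V (A #5, B #10) → Y (A #6, B #12) → T (A #10, B #14) — 7 characters in the same relative order in both. Since dp[12][14] = 7, nothing longer is possible.

7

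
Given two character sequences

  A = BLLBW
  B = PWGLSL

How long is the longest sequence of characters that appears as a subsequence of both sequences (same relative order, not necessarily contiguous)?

2

Taking L [2,4]; then L [3,6] gives a common subsequence of length 2, and the DP table's final entry dp[5][6] is also 2, so no common subsequence is longer.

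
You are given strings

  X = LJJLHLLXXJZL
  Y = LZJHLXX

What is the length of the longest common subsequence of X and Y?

6

Let dp[i][j] be the LCS length of the first i characters of X and the first j characters of Y. dp[i][j] = dp[i-1][j-1]+1 when the i-th and j-th characters match, else max(dp[i-1][j], dp[i][j-1]).
    ·  L  Z  J  H  L  X  X
 ·  0  0  0  0  0  0  0  0
 L  0  1  1  1  1  1  1  1
 J  0  1  1  2  2  2  2  2
 J  0  1  1  2  2  2  2  2
 L  0  1  1  2  2  3  3  3
 H  0  1  1  2  3  3  3  3
 L  0  1  1  2  3  4  4  4
 L  0  1  1  2  3  4  4  4
 X  0  1  1  2  3  4  5  5
 X  0  1  1  2  3  4  5  6
 J  0  1  1  2  3  4  5  6
 Z  0  1  2  2  3  4  5  6
 L  0  1  2  2  3  4  5  6
dp[12][7] = 6. One LCS (by backtracking along matches): LJHLXX.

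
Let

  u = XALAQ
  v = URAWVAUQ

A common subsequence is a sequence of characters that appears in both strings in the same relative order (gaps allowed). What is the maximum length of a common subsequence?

3

Let dp[i][j] be the LCS length of the first i characters of u and the first j characters of v. dp[i][j] = dp[i-1][j-1]+1 when the i-th and j-th characters match, else max(dp[i-1][j], dp[i][j-1]).
    ·  U  R  A  W  V  A  U  Q
 ·  0  0  0  0  0  0  0  0  0
 X  0  0  0  0  0  0  0  0  0
 A  0  0  0  1  1  1  1  1  1
 L  0  0  0  1  1  1  1  1  1
 A  0  0  0  1  1  1  2  2  2
 Q  0  0  0  1  1  1  2  2  3
dp[5][8] = 3. One LCS (by backtracking along matches): AAQ.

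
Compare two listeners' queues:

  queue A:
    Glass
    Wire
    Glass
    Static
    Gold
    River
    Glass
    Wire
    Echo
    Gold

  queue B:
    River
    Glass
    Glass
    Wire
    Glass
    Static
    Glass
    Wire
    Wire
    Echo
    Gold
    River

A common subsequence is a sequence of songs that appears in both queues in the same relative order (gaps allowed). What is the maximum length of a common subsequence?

Match Glass [1,3] → Wire [2,4] → Glass [3,5] → Static [4,6] → Glass [7,7] → Wire [8,9] → Echo [9,10] → Gold [10,11] — 8 songs in the same relative order in both. Since dp[10][12] = 8, nothing longer is possible.

8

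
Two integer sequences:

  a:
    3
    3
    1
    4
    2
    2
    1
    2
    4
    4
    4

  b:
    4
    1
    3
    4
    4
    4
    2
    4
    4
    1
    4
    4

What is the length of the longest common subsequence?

Pick 3 (a #1, b #3), then 4 (a #4, b #6), then 2 (a #5, b #7), then 1 (a #7, b #10), then 4 (a #10, b #11), then 4 (a #11, b #12); all 6 values appear in both, in order. dp[11][12] = 6 confirms this is the maximum.

6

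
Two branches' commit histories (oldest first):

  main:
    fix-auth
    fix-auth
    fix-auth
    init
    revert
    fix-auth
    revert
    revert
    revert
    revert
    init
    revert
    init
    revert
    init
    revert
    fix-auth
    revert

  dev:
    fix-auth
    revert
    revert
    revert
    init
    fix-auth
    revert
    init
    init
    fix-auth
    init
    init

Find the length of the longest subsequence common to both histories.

9

One common subsequence of length 9: fix-auth (main #6, dev #1) → revert (main #8, dev #2) → revert (main #9, dev #3) → revert (main #10, dev #4) → init (main #11, dev #5) → revert (main #12, dev #7) → init (main #13, dev #8) → init (main #15, dev #9) → fix-auth (main #17, dev #10). The LCS DP gives dp[18][12] = 9, so this is optimal.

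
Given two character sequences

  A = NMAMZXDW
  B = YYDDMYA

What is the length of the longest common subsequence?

2

Pick M [2,5] → A [3,7]; all 2 characters appear in both, in order. dp[8][7] = 2 confirms this is the maximum.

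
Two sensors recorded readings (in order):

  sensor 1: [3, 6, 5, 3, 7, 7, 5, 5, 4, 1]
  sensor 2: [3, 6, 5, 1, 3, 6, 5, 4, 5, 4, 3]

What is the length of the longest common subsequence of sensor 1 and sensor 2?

Let dp[i][j] be the LCS length of the first i values of sensor 1 and the first j values of sensor 2. dp[i][j] = dp[i-1][j-1]+1 when the i-th and j-th values match, else max(dp[i-1][j], dp[i][j-1]).
    ·  3  6  5  1  3  6  5  4  5  4  3
 ·  0  0  0  0  0  0  0  0  0  0  0  0
 3  0  1  1  1  1  1  1  1  1  1  1  1
 6  0  1  2  2  2  2  2  2  2  2  2  2
 5  0  1  2  3  3  3  3  3  3  3  3  3
 3  0  1  2  3  3  4  4  4  4  4  4  4
 7  0  1  2  3  3  4  4  4  4  4  4  4
 7  0  1  2  3  3  4  4  4  4  4  4  4
 5  0  1  2  3  3  4  4  5  5  5  5  5
 5  0  1  2  3  3  4  4  5  5  6  6  6
 4  0  1  2  3  3  4  4  5  6  6  7  7
 1  0  1  2  3  4  4  4  5  6  6  7  7
dp[10][11] = 7. One LCS (by backtracking along matches): 3, 6, 5, 3, 5, 5, 4.

7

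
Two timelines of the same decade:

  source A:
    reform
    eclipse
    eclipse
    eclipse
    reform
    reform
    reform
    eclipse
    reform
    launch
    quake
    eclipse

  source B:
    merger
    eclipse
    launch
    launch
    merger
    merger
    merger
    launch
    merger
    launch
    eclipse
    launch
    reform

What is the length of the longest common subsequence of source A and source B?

3

Match eclipse at source A[2]=source B[2], eclipse at source A[3]=source B[11], reform at source A[9]=source B[13] — 3 events in the same relative order in both. The LCS DP gives dp[12][13] = 3, so this is optimal.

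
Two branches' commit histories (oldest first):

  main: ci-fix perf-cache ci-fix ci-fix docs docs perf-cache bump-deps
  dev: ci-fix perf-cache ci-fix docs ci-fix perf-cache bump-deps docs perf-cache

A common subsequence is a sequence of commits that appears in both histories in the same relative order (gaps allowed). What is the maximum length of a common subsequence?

Taking ci-fix (main #1, dev #1), then perf-cache (main #2, dev #2), then ci-fix (main #3, dev #3), then ci-fix (main #4, dev #5), then docs (main #6, dev #8), then perf-cache (main #7, dev #9) gives a common subsequence of length 6. The LCS DP gives dp[8][9] = 6, so this is optimal.

6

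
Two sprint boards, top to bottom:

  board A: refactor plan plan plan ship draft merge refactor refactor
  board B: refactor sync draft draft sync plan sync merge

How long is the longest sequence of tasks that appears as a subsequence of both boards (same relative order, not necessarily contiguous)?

One common subsequence of length 3: refactor (board A #1, board B #1) → plan (board A #2, board B #6) → merge (board A #7, board B #8), and the DP table's final entry dp[9][8] is also 3, so no common subsequence is longer.

3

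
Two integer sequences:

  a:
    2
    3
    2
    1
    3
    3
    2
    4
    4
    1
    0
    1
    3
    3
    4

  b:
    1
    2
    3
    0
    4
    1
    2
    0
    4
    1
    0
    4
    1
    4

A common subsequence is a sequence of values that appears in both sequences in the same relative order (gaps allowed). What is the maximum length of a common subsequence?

9

Pick 2 (a #1, b #2) → 3 (a #2, b #3) → 1 (a #4, b #6) → 2 (a #7, b #7) → 4 (a #9, b #9) → 1 (a #10, b #10) → 0 (a #11, b #11) → 1 (a #12, b #13) → 4 (a #15, b #14); all 9 values appear in both, in order, and the DP table's final entry dp[15][14] is also 9, so no common subsequence is longer.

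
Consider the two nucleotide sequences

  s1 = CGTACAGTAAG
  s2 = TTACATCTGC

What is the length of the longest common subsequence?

Let dp[i][j] be the LCS length of the first i bases of s1 and the first j bases of s2. dp[i][j] = dp[i-1][j-1]+1 when the i-th and j-th bases match, else max(dp[i-1][j], dp[i][j-1]).
    ·  T  T  A  C  A  T  C  T  G  C
 ·  0  0  0  0  0  0  0  0  0  0  0
 C  0  0  0  0  1  1  1  1  1  1  1
 G  0  0  0  0  1  1  1  1  1  2  2
 T  0  1  1  1  1  1  2  2  2  2  2
 A  0  1  1  2  2  2  2  2  2  2  2
 C  0  1  1  2  3  3  3  3  3  3  3
 A  0  1  1  2  3  4  4  4  4  4  4
 G  0  1  1  2  3  4  4  4  4  5  5
 T  0  1  2  2  3  4  5  5  5  5  5
 A  0  1  2  3  3  4  5  5  5  5  5
 A  0  1  2  3  3  4  5  5  5  5  5
 G  0  1  2  3  3  4  5  5  5  6  6
dp[11][10] = 6. One LCS (by backtracking along matches): TACATG.

6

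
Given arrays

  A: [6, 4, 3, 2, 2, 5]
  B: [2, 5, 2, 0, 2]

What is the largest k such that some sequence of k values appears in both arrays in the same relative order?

Taking 2 [4,3], 2 [5,5] gives a common subsequence of length 2. dp[6][5] = 2 confirms this is the maximum.

2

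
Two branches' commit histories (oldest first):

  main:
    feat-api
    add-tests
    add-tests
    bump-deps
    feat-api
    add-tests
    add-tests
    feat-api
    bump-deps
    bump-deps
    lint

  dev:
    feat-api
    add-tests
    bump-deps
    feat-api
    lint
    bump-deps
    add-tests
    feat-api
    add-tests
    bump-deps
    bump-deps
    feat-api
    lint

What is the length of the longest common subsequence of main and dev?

9

One common subsequence of length 9: feat-api [1,1] → add-tests [3,2] → bump-deps [4,3] → feat-api [5,4] → add-tests [6,7] → add-tests [7,9] → bump-deps [9,10] → bump-deps [10,11] → lint [11,13]. The LCS DP gives dp[11][13] = 9, so this is optimal.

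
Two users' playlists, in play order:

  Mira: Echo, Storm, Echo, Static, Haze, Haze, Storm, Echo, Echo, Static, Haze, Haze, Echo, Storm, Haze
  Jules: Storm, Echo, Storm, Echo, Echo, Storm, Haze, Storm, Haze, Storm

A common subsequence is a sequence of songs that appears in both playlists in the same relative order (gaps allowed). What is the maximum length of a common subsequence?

8

Taking Storm (Mira #2, Jules #1); then Echo (Mira #3, Jules #2); then Storm (Mira #7, Jules #3); then Echo (Mira #8, Jules #4); then Echo (Mira #9, Jules #5); then Haze (Mira #11, Jules #7); then Haze (Mira #12, Jules #9); then Storm (Mira #14, Jules #10) gives a common subsequence of length 8, and the DP table's final entry dp[15][10] is also 8, so no common subsequence is longer.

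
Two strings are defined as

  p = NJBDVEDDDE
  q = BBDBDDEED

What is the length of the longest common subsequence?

Taking B [3,2]; then D [4,3]; then D [7,5]; then D [8,6]; then D [9,9] gives a common subsequence of length 5, and the DP table's final entry dp[10][9] is also 5, so no common subsequence is longer.

5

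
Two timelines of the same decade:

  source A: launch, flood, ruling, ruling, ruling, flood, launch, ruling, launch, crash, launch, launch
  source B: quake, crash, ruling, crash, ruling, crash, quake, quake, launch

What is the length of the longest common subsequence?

One common subsequence of length 4: ruling at source A[3]=source B[3] → ruling at source A[8]=source B[5] → crash at source A[10]=source B[6] → launch at source A[12]=source B[9]. Since dp[12][9] = 4, nothing longer is possible.

4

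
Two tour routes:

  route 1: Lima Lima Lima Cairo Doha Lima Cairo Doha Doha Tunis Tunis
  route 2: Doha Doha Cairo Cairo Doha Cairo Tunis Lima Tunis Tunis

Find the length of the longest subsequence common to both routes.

5

One common subsequence of length 5: Cairo at route 1[4]=route 2[4], then Doha at route 1[5]=route 2[5], then Lima at route 1[6]=route 2[8], then Tunis at route 1[10]=route 2[9], then Tunis at route 1[11]=route 2[10]. dp[11][10] = 5 confirms this is the maximum.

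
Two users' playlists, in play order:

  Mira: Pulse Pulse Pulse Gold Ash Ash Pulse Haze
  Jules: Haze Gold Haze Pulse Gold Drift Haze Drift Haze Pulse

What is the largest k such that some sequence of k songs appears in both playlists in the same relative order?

3

One common subsequence of length 3: Pulse (Mira #3, Jules #4) → Gold (Mira #4, Jules #5) → Pulse (Mira #7, Jules #10). The LCS DP gives dp[8][10] = 3, so this is optimal.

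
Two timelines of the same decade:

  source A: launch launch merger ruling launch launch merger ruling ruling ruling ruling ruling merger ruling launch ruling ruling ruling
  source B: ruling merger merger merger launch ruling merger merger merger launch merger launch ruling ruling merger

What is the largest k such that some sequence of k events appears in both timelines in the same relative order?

Pick launch [1,5], launch [2,10], merger [3,11], launch [6,12], ruling [11,13], ruling [12,14], merger [13,15]; all 7 events appear in both, in order. The LCS DP gives dp[18][15] = 7, so this is optimal.

7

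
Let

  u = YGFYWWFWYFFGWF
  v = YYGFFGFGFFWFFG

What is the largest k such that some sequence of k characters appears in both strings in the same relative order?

8

Match Y [1,2] → G [2,8] → F [3,9] → F [7,10] → W [8,11] → F [10,12] → F [11,13] → G [12,14] — 8 characters in the same relative order in both. Since dp[14][14] = 8, nothing longer is possible.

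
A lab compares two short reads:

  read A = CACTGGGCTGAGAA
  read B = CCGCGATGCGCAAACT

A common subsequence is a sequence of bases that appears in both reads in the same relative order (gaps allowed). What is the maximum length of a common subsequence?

10

Pick C [1,1] → C [3,2] → G [5,3] → G [6,5] → G [7,8] → C [8,9] → G [10,10] → A [11,12] → A [13,13] → A [14,14]; all 10 bases appear in both, in order. The LCS DP gives dp[14][16] = 10, so this is optimal.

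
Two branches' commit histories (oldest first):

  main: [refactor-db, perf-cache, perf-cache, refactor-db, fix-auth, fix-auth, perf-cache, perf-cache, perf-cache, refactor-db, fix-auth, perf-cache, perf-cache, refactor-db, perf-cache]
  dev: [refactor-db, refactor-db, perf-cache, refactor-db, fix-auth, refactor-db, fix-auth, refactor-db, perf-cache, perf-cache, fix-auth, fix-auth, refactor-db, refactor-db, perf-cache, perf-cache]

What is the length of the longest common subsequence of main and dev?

Pick refactor-db [1,2], then perf-cache [3,3], then refactor-db [4,4], then fix-auth [5,5], then fix-auth [6,7], then perf-cache [7,9], then perf-cache [8,10], then refactor-db [10,14], then perf-cache [13,15], then perf-cache [15,16]; all 10 commits appear in both, in order. Since dp[15][16] = 10, nothing longer is possible.

10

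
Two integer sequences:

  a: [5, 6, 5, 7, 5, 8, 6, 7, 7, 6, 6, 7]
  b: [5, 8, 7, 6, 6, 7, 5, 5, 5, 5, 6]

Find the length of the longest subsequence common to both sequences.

One common subsequence of length 6: 5 (a #5, b #1), then 8 (a #6, b #2), then 7 (a #9, b #3), then 6 (a #10, b #4), then 6 (a #11, b #5), then 7 (a #12, b #6). Since dp[12][11] = 6, nothing longer is possible.

6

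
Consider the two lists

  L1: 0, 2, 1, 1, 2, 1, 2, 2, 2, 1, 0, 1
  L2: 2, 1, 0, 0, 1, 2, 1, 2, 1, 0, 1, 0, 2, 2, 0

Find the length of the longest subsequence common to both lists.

Taking 2 at L1[2]=L2[1], 1 at L1[3]=L2[2], 1 at L1[4]=L2[5], 2 at L1[5]=L2[6], 1 at L1[6]=L2[7], 2 at L1[7]=L2[8], 2 at L1[8]=L2[13], 2 at L1[9]=L2[14], 0 at L1[11]=L2[15] gives a common subsequence of length 9, and the DP table's final entry dp[12][15] is also 9, so no common subsequence is longer.

9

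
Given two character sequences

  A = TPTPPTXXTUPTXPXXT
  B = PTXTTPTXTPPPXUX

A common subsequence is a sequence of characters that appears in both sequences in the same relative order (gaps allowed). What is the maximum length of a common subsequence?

One common subsequence of length 10: T [1,4] → T [3,5] → P [5,6] → T [6,7] → X [8,8] → T [9,9] → P [11,11] → P [14,12] → X [15,13] → X [16,15]. Since dp[17][15] = 10, nothing longer is possible.

10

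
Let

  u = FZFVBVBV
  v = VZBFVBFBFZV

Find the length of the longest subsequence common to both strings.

6

Pick Z (u #2, v #2), F (u #3, v #4), V (u #4, v #5), B (u #5, v #6), B (u #7, v #8), V (u #8, v #11); all 6 characters appear in both, in order. The LCS DP gives dp[8][11] = 6, so this is optimal.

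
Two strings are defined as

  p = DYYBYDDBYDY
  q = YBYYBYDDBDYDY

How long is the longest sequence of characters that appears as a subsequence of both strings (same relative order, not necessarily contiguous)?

Let dp[i][j] be the LCS length of the first i characters of p and the first j characters of q. dp[i][j] = dp[i-1][j-1]+1 when the i-th and j-th characters match, else max(dp[i-1][j], dp[i][j-1]).
    ·  Y  B  Y  Y  B  Y  D  D  B  D  Y  D  Y
 ·  0  0  0  0  0  0  0  0  0  0  0  0  0  0
 D  0  0  0  0  0  0  0  1  1  1  1  1  1  1
 Y  0  1  1  1  1  1  1  1  1  1  1  2  2  2
 Y  0  1  1  2  2  2  2  2  2  2  2  2  2  3
 B  0  1  2  2  2  3  3  3  3  3  3  3  3  3
 Y  0  1  2  3  3  3  4  4  4  4  4  4  4  4
 D  0  1  2  3  3  3  4  5  5  5  5  5  5  5
 D  0  1  2  3  3  3  4  5  6  6  6  6  6  6
 B  0  1  2  3  3  4  4  5  6  7  7  7  7  7
 Y  0  1  2  3  4  4  5  5  6  7  7  8  8  8
 D  0  1  2  3  4  4  5  6  6  7  8  8  9  9
 Y  0  1  2  3  4  4  5  6  6  7  8  9  9 10
dp[11][13] = 10. One LCS (by backtracking along matches): YYBYDDBYDY.

10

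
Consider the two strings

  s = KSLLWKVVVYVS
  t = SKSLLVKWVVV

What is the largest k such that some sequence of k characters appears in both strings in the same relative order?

8

One common subsequence of length 8: K [1,2], S [2,3], L [3,4], L [4,5], W [5,8], V [8,9], V [9,10], V [11,11]. The LCS DP gives dp[12][11] = 8, so this is optimal.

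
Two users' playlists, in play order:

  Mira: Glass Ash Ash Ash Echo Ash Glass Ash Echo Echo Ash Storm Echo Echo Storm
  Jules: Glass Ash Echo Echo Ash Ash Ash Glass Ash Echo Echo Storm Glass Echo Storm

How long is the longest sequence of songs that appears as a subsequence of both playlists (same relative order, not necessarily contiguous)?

Pick Glass [1,1], Ash [2,2], Ash [3,5], Ash [4,6], Ash [6,7], Glass [7,8], Ash [8,9], Echo [9,10], Echo [10,11], Storm [12,12], Echo [14,14], Storm [15,15]; all 12 songs appear in both, in order. dp[15][15] = 12 confirms this is the maximum.

12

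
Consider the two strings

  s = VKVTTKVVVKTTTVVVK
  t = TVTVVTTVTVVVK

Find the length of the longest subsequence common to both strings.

11

Pick V [3,2]; then T [5,3]; then V [8,4]; then V [9,5]; then T [11,6]; then T [12,7]; then T [13,9]; then V [14,10]; then V [15,11]; then V [16,12]; then K [17,13]; all 11 characters appear in both, in order. Since dp[17][13] = 11, nothing longer is possible.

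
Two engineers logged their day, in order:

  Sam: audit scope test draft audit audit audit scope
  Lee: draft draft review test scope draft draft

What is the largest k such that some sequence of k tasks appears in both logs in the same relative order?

One common subsequence of length 2: scope (Sam #2, Lee #5), draft (Sam #4, Lee #7), and the DP table's final entry dp[8][7] is also 2, so no common subsequence is longer.

2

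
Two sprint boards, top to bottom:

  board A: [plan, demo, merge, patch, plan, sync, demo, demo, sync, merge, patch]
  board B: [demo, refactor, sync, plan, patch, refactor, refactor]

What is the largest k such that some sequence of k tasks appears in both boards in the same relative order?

3

Match demo (board A #2, board B #1), plan (board A #5, board B #4), patch (board A #11, board B #5) — 3 tasks in the same relative order in both. Since dp[11][7] = 3, nothing longer is possible.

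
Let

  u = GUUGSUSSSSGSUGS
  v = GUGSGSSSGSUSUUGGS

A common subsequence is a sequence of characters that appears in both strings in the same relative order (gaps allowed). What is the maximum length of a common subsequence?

12

Taking G at u[1]=v[1] → U at u[3]=v[2] → G at u[4]=v[3] → S at u[5]=v[4] → S at u[7]=v[6] → S at u[8]=v[7] → S at u[9]=v[8] → S at u[10]=v[10] → S at u[12]=v[12] → U at u[13]=v[14] → G at u[14]=v[16] → S at u[15]=v[17] gives a common subsequence of length 12, and the DP table's final entry dp[15][17] is also 12, so no common subsequence is longer.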